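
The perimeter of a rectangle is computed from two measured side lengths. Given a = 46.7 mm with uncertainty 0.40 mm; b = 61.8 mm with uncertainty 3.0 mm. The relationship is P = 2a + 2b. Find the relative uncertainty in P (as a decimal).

Absolute uncertainties add in quadrature for a linear combination:
  (2·δa)² = 0.640;  (2·δb)² = 36.0
δP = √(36.6) = 6.05 mm
P = 217 mm, so δP/P = 6.05/217 = 0.0279.

0.0279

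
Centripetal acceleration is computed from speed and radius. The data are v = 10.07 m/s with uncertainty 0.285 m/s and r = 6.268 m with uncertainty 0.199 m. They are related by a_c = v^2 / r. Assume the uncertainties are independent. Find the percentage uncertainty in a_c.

For a monomial a_c ∝ v^2, r^-1, fractional errors add in quadrature:
  (2·δv/v)² = (2×0.0283)² = 0.00320;  (-1·δr/r)² = (-1×0.0317)² = 0.00101
δa_c/a_c = √(0.00421) = 0.0649

6.49%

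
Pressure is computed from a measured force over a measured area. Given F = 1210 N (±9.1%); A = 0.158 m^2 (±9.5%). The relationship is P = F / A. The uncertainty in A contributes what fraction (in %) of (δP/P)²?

52.1%

(δP/P)² = (1·δF/F)² + (-1·δA/A)²
  F term: (1×0.0910)² = 0.00828
  A term: (-1×0.0950)² = 0.00903
Total = 0.0173. Share from A = 0.00903/0.0173 = 0.521.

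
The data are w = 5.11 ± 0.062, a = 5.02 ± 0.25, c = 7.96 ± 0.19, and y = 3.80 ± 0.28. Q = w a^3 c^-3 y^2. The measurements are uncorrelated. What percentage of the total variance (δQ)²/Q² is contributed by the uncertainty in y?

44.0%

(δQ/Q)² = (1·δw/w)² + (3·δa/a)² + (-3·δc/c)² + (2·δy/y)²
  w term: (1×0.0121)² = 0.000147
  a term: (3×0.0498)² = 0.0223
  c term: (-3×0.0239)² = 0.00513
  y term: (2×0.0737)² = 0.0217
Total = 0.0493. Share from y = 0.0217/0.0493 = 0.440.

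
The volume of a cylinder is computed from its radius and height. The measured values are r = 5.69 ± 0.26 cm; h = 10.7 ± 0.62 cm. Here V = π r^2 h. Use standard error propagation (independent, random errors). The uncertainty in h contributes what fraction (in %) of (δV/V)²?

(δV/V)² = (2·δr/r)² + (1·δh/h)²
  r term: (2×0.0457)² = 0.00835
  h term: (1×0.0579)² = 0.00336
Total = 0.0117. Share from h = 0.00336/0.0117 = 0.287.

28.7%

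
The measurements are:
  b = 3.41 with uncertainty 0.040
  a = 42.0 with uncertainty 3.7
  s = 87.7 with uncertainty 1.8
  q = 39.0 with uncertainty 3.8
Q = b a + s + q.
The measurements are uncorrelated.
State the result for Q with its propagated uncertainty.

270 ± 13.4

Let p = b·a = 143. δp/p = √((1·δb/b)² + (1·δa/a)²) = √(0.000138 + 0.00776) = 0.0889, so δp = 12.7.
Q = p + s + q: δQ = √(δp² + δs² + δq²) = √(162 + 3.24 + 14.4) = 13.4
Q = 270.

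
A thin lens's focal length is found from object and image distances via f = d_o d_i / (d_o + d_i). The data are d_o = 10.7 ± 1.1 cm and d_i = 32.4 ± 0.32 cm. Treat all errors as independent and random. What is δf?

∂f/∂d_o = (d_i/(d_o+d_i))² = 0.565;  ∂f/∂d_i = (d_o/(d_o+d_i))² = 0.0616
δf = √((∂f/∂d_o · δd_o)² + (∂f/∂d_i · δd_i)²) = √(0.386 + 0.000389) = 0.622 cm

0.622 cm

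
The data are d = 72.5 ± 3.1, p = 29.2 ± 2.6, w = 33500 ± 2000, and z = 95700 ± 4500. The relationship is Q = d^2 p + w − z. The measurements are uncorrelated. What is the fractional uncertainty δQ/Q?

0.214

Let h = d^2·p = 1.53e+05. δh/h = √((2·δd/d)² + (1·δp/p)²) = √(0.00731 + 0.00793) = 0.123, so δh = 18900.
Q = h + w − z: δQ = √(δh² + δw² + δz²) = √(3.59e+08 + 4e+06 + 2.02e+07) = 19600
Q = 91300, so δQ/Q = 19600/91300 = 0.214.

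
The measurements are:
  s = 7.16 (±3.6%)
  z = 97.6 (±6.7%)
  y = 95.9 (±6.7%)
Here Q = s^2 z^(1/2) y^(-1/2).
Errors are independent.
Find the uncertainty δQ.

4.46

Q is a product of powers, so relative uncertainties combine in quadrature:
  (2·δs/s)² = (2×0.0360)² = 0.00518;  (½·δz/z)² = (0.5×0.0670)² = 0.00112;  (−½·δy/y)² = (-0.5×0.0670)² = 0.00112
δQ/Q = √(0.00743) = 0.0862
Q = 51.7, so δQ = 0.0862 × 51.7 = 4.46.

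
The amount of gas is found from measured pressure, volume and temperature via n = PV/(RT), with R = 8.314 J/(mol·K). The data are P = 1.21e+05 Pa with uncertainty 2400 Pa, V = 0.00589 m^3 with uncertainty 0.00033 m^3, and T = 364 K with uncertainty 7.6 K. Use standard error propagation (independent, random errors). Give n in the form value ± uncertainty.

0.235 ± 0.0148 mol

Since n is a product/quotient, work with relative uncertainties:
  (1·δP/P)² = (1×0.0198)² = 0.000393;  (1·δV/V)² = (1×0.0560)² = 0.00314;  (-1·δT/T)² = (-1×0.0209)² = 0.000436
δn/n = √(0.00397) = 0.0630
n = 0.235 mol, so δn = 0.0630 × 0.235 = 0.0148 mol.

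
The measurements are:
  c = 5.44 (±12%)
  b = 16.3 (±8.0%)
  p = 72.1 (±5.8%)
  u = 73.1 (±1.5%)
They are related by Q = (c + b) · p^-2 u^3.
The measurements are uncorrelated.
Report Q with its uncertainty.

Let w = c + b = 21.7. δw = √(δc² + δb²) = √(0.426 + 1.70) = 1.46, so δw/w = 0.0671.
Q is then a monomial in w, p, u:
δQ/Q = √((δw/w)² + (-2·δp/p)² + (3·δu/u)²) = √(0.00450 + 0.0135 + 0.00202) = 0.141
Q = 1630, so δQ = 0.141 × 1630 = 231.

1630 ± 231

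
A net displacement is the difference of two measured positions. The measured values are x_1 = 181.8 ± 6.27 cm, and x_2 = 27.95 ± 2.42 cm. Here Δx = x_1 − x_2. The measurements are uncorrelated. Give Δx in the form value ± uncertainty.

For a sum/difference, combine absolute errors in quadrature:
  (δx_1)² = 39.3;  (δx_2)² = 5.86
δΔx = √(45.2) = 6.72 cm
Δx = 153.9 cm.

153.9 ± 6.72 cm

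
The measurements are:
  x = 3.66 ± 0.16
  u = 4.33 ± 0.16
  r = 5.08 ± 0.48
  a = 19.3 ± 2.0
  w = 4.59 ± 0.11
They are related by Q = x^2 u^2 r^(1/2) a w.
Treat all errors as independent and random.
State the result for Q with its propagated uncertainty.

Since Q is a product/quotient, work with relative uncertainties:
  (2·δx/x)² = (2×0.0437)² = 0.00764;  (2·δu/u)² = (2×0.0370)² = 0.00546;  (½·δr/r)² = (0.5×0.0945)² = 0.00223;  (1·δa/a)² = (1×0.104)² = 0.0107;  (1·δw/w)² = (1×0.0240)² = 0.000574
δQ/Q = √(0.0267) = 0.163
Q = 50100, so δQ = 0.163 × 50100 = 8190.

50100 ± 8190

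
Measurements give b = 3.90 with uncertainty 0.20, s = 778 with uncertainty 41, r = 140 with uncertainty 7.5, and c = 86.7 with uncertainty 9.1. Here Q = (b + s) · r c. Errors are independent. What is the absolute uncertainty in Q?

1.22e+06

Let u = b + s = 782. δu = √(δb² + δs²) = √(0.0400 + 1680) = 41.0, so δu/u = 0.0524.
Q is then a monomial in u, r, c:
δQ/Q = √((δu/u)² + (1·δr/r)² + (1·δc/c)²) = √(0.00275 + 0.00287 + 0.0110) = 0.129
Q = 9.49e+06, so δQ = 0.129 × 9.49e+06 = 1.22e+06.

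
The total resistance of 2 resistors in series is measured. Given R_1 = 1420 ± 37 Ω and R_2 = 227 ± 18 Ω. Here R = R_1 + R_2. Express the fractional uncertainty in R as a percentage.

Each term contributes (cᵢ δxᵢ)² to (δR)²:
  (δR_1)² = 1370;  (δR_2)² = 324
δR = √(1690) = 41.1 Ω
R = 1650 Ω, so δR/R = 41.1/1650 = 0.0250.

2.50%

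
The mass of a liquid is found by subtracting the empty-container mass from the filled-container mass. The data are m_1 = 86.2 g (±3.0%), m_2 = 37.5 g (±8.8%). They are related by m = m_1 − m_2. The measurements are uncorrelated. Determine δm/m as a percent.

For a sum/difference, combine absolute errors in quadrature:
  (δm_1)² = 6.69;  (δm_2)² = 10.9
δm = √(17.6) = 4.19 g
m = 48.7 g, so δm/m = 4.19/48.7 = 0.0861.

8.61%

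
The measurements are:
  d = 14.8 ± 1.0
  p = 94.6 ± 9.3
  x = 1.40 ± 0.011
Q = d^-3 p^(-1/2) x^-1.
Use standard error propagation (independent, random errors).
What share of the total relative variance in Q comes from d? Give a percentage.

94.3%

(δQ/Q)² = (-3·δd/d)² + (−½·δp/p)² + (-1·δx/x)²
  d term: (-3×0.0676)² = 0.0411
  p term: (-0.5×0.0983)² = 0.00242
  x term: (-1×0.00786)² = 6.17e-05
Total = 0.0436. Share from d = 0.0411/0.0436 = 0.943.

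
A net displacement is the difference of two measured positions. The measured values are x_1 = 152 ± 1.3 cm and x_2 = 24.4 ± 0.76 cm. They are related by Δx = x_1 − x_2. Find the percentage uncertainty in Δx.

Each term contributes (cᵢ δxᵢ)² to (δΔx)²:
  (δx_1)² = 1.69;  (δx_2)² = 0.578
δΔx = √(2.27) = 1.51 cm
Δx = 128 cm, so δΔx/Δx = 1.51/128 = 0.0118.

1.18%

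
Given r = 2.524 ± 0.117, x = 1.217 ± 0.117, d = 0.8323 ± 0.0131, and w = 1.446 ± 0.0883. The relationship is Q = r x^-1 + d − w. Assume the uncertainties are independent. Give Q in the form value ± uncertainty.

1.460 ± 0.239

Let p = r·x^-1 = 2.074. δp/p = √((1·δr/r)² + (-1·δx/x)²) = √(0.00215 + 0.00924) = 0.107, so δp = 0.221.
Q = p + d − w: δQ = √(δp² + δd² + δw²) = √(0.0490 + 0.000172 + 0.00780) = 0.239
Q = 1.460.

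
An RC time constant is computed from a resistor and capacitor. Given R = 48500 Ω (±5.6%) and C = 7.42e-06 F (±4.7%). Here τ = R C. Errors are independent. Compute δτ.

0.0263 s

For a monomial τ ∝ R, C, fractional errors add in quadrature:
  (1·δR/R)² = (1×0.0560)² = 0.00314;  (1·δC/C)² = (1×0.0470)² = 0.00221
δτ/τ = √(0.00534) = 0.0731
τ = 0.360 s, so δτ = 0.0731 × 0.360 = 0.0263 s.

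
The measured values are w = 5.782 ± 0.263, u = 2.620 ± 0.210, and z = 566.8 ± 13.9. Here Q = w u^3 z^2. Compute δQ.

8.34e+06

Q is a product of powers, so relative uncertainties combine in quadrature:
  (1·δw/w)² = (1×0.0455)² = 0.00207;  (3·δu/u)² = (3×0.0802)² = 0.0578;  (2·δz/z)² = (2×0.0245)² = 0.00241
δQ/Q = √(0.0623) = 0.250
Q = 3.341e+07, so δQ = 0.250 × 3.341e+07 = 8.34e+06.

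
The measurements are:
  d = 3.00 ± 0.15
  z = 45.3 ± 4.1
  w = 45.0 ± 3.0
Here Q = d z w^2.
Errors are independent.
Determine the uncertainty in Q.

46400

Q is a product of powers, so relative uncertainties combine in quadrature:
  (1·δd/d)² = (1×0.0500)² = 0.00250;  (1·δz/z)² = (1×0.0905)² = 0.00819;  (2·δw/w)² = (2×0.0667)² = 0.0178
δQ/Q = √(0.0285) = 0.169
Q = 2.75e+05, so δQ = 0.169 × 2.75e+05 = 46400.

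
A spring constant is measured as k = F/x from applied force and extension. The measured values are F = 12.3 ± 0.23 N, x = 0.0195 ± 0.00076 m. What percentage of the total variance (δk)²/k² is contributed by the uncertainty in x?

(δk/k)² = (1·δF/F)² + (-1·δx/x)²
  F term: (1×0.0187)² = 0.000350
  x term: (-1×0.0390)² = 0.00152
Total = 0.00187. Share from x = 0.00152/0.00187 = 0.813.

81.3%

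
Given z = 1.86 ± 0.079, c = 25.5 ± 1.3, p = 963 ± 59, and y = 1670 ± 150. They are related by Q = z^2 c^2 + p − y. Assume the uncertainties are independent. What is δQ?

Let w = z^2·c^2 = 2250. δw/w = √((2·δz/z)² + (2·δc/c)²) = √(0.00722 + 0.0104) = 0.133, so δw = 299.
Q = w + p − y: δQ = √(δw² + δp² + δy²) = √(89100 + 3480 + 22500) = 339

339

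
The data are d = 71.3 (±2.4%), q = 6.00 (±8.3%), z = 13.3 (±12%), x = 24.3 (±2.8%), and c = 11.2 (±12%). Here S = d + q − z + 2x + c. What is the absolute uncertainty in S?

3.06

Each term contributes (cᵢ δxᵢ)² to (δS)²:
  (δd)² = 2.93;  (δq)² = 0.248;  (δz)² = 2.55;  (2·δx)² = 1.85;  (δc)² = 1.81
δS = √(9.38) = 3.06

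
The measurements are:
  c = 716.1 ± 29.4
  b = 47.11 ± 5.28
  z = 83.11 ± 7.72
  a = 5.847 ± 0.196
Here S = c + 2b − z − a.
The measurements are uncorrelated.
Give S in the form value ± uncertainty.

S is a linear combination, so absolute uncertainties add in quadrature:
  (δc)² = 864;  (2·δb)² = 112;  (δz)² = 59.6;  (δa)² = 0.0384
δS = √(1040) = 32.2
S = 721.4.

721.4 ± 32.2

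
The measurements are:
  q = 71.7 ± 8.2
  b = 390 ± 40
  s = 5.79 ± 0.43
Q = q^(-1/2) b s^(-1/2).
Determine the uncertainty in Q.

Q is a product of powers, so relative uncertainties combine in quadrature:
  (−½·δq/q)² = (-0.5×0.114)² = 0.00327;  (1·δb/b)² = (1×0.103)² = 0.0105;  (−½·δs/s)² = (-0.5×0.0743)² = 0.00138
δQ/Q = √(0.0152) = 0.123
Q = 19.1, so δQ = 0.123 × 19.1 = 2.36.

2.36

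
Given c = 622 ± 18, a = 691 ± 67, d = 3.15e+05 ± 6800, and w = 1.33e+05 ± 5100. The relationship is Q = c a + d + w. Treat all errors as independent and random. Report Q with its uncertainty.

Let p = c·a = 4.3e+05. δp/p = √((1·δc/c)² + (1·δa/a)²) = √(0.000837 + 0.00940) = 0.101, so δp = 43500.
Q = p + d + w: δQ = √(δp² + δd² + δw²) = √(1.89e+09 + 4.62e+07 + 2.6e+07) = 44300
Q = 8.78e+05.

(8.78 ± 0.443) × 10^5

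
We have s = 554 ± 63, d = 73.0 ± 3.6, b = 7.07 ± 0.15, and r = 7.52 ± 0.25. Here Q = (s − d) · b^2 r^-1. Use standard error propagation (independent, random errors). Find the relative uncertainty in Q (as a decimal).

Let u = s − d = 481. δu = √(δs² + δd²) = √(3970 + 13.0) = 63.1, so δu/u = 0.131.
Q is then a monomial in u, b, r:
δQ/Q = √((δu/u)² + (2·δb/b)² + (-1·δr/r)²) = √(0.0172 + 0.00180 + 0.00111) = 0.142

0.142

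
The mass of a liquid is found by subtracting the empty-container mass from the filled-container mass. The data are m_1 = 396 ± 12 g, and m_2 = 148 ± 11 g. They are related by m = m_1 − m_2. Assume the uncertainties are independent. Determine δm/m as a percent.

For a sum/difference, combine absolute errors in quadrature:
  (δm_1)² = 144;  (δm_2)² = 121
δm = √(265) = 16.3 g
m = 248 g, so δm/m = 16.3/248 = 0.0656.

6.56%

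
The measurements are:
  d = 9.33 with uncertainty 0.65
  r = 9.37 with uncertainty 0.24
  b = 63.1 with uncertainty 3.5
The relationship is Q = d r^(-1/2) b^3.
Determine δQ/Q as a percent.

Since Q is a product/quotient, work with relative uncertainties:
  (1·δd/d)² = (1×0.0697)² = 0.00485;  (−½·δr/r)² = (-0.5×0.0256)² = 0.000164;  (3·δb/b)² = (3×0.0555)² = 0.0277
δQ/Q = √(0.0327) = 0.181

18.1%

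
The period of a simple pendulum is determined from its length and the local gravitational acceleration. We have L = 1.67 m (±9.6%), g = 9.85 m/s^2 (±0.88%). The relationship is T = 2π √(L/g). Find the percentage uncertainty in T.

T is a product of powers, so relative uncertainties combine in quadrature:
  (½·δL/L)² = (0.5×0.0960)² = 0.00230;  (−½·δg/g)² = (-0.5×0.00880)² = 1.94e-05
δT/T = √(0.00232) = 0.0482

4.82%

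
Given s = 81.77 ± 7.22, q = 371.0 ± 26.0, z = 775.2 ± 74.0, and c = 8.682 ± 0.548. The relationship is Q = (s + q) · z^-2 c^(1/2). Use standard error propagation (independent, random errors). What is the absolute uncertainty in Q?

0.000450

Let u = s + q = 452.8. δu = √(δs² + δq²) = √(52.1 + 676) = 27.0, so δu/u = 0.0596.
Q is then a monomial in u, z, c:
δQ/Q = √((δu/u)² + (-2·δz/z)² + (½·δc/c)²) = √(0.00355 + 0.0364 + 0.000996) = 0.202
Q = 0.002220, so δQ = 0.202 × 0.002220 = 0.000450.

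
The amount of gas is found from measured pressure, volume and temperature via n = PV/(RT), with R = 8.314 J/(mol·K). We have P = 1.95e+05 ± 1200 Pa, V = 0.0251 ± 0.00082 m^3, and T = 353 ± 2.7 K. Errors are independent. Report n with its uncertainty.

For a monomial n ∝ P, V, T^-1, fractional errors add in quadrature:
  (1·δP/P)² = (1×0.00615)² = 3.79e-05;  (1·δV/V)² = (1×0.0327)² = 0.00107;  (-1·δT/T)² = (-1×0.00765)² = 5.85e-05
δn/n = √(0.00116) = 0.0341
n = 1.67 mol, so δn = 0.0341 × 1.67 = 0.0569 mol.

1.67 ± 0.0569 mol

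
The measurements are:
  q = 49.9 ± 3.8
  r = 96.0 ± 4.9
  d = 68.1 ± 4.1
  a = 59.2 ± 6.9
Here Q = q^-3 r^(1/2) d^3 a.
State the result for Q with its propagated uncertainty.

Relative error in a monomial: (δQ/Q)² = Σ (nᵢ · δxᵢ/xᵢ)².
  (-3·δq/q)² = (-3×0.0762)² = 0.0522;  (½·δr/r)² = (0.5×0.0510)² = 0.000651;  (3·δd/d)² = (3×0.0602)² = 0.0326;  (1·δa/a)² = (1×0.117)² = 0.0136
δQ/Q = √(0.0991) = 0.315
Q = 1470, so δQ = 0.315 × 1470 = 464.

1470 ± 464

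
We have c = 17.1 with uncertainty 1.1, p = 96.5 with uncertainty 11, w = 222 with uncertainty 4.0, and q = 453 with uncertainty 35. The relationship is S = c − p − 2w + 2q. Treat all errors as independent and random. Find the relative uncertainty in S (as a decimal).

0.186

For a sum/difference, combine absolute errors in quadrature:
  (δc)² = 1.21;  (δp)² = 121;  (2·δw)² = 64.0;  (2·δq)² = 4900
δS = √(5090) = 71.3
S = 383, so δS/S = 71.3/383 = 0.186.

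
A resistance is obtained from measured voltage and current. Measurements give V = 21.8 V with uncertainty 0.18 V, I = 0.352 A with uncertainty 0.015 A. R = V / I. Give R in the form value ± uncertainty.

61.9 ± 2.69 Ω

Each factor contributes (exponent × relative error)² to (δR/R)²:
  (1·δV/V)² = (1×0.00826)² = 6.82e-05;  (-1·δI/I)² = (-1×0.0426)² = 0.00182
δR/R = √(0.00188) = 0.0434
R = 61.9 Ω, so δR = 0.0434 × 61.9 = 2.69 Ω.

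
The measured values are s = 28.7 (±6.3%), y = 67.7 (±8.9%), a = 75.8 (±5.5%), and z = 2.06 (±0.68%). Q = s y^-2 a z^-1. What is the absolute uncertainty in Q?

Relative error in a monomial: (δQ/Q)² = Σ (nᵢ · δxᵢ/xᵢ)².
  (1·δs/s)² = (1×0.0630)² = 0.00397;  (-2·δy/y)² = (-2×0.0890)² = 0.0317;  (1·δa/a)² = (1×0.0550)² = 0.00302;  (-1·δz/z)² = (-1×0.00680)² = 4.62e-05
δQ/Q = √(0.0387) = 0.197
Q = 0.230, so δQ = 0.197 × 0.230 = 0.0453.

0.0453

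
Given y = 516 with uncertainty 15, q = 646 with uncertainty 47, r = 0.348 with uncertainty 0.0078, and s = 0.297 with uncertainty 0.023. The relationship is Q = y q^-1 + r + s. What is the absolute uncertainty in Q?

Let p = y·q^-1 = 0.799. δp/p = √((1·δy/y)² + (-1·δq/q)²) = √(0.000845 + 0.00529) = 0.0783, so δp = 0.0626.
Q = p + r + s: δQ = √(δp² + δr² + δs²) = √(0.00392 + 6.08e-05 + 0.000529) = 0.0671

0.0671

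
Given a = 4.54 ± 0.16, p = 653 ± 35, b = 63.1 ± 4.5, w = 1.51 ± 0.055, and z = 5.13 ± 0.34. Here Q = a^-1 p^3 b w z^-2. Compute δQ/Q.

Relative error in a monomial: (δQ/Q)² = Σ (nᵢ · δxᵢ/xᵢ)².
  (-1·δa/a)² = (-1×0.0352)² = 0.00124;  (3·δp/p)² = (3×0.0536)² = 0.0259;  (1·δb/b)² = (1×0.0713)² = 0.00509;  (1·δw/w)² = (1×0.0364)² = 0.00133;  (-2·δz/z)² = (-2×0.0663)² = 0.0176
δQ/Q = √(0.0511) = 0.226

0.226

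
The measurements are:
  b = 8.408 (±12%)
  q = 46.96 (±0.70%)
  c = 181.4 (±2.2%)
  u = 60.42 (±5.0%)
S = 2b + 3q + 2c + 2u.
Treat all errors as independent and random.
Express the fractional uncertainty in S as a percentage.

Absolute uncertainties add in quadrature for a linear combination:
  (2·δb)² = 4.07;  (3·δq)² = 0.973;  (2·δc)² = 63.7;  (2·δu)² = 36.5
δS = √(105) = 10.3
S = 641.3, so δS/S = 10.3/641.3 = 0.0160.

1.60%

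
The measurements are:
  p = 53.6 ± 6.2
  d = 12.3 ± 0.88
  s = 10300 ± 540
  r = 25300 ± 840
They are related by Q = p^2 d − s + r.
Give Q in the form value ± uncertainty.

Let w = p^2·d = 35300. δw/w = √((2·δp/p)² + (1·δd/d)²) = √(0.0535 + 0.00512) = 0.242, so δw = 8560.
Q = w − s + r: δQ = √(δw² + δs² + δr²) = √(7.32e+07 + 2.92e+05 + 7.06e+05) = 8620
Q = 50300.

50300 ± 8620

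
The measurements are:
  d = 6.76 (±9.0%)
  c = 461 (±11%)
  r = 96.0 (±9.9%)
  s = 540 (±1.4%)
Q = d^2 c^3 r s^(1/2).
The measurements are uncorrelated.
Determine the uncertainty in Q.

Since Q is a product/quotient, work with relative uncertainties:
  (2·δd/d)² = (2×0.0900)² = 0.0324;  (3·δc/c)² = (3×0.110)² = 0.109;  (1·δr/r)² = (1×0.0990)² = 0.00980;  (½·δs/s)² = (0.5×0.0140)² = 4.9e-05
δQ/Q = √(0.151) = 0.389
Q = 9.99e+12, so δQ = 0.389 × 9.99e+12 = 3.88e+12.

3.88e+12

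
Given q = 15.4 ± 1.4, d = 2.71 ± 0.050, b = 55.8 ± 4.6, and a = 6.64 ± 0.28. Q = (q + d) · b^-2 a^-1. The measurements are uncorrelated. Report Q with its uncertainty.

0.000876 ± 0.000164

Let u = q + d = 18.1. δu = √(δq² + δd²) = √(1.96 + 0.00250) = 1.40, so δu/u = 0.0774.
Q is then a monomial in u, b, a:
δQ/Q = √((δu/u)² + (-2·δb/b)² + (-1·δa/a)²) = √(0.00598 + 0.0272 + 0.00178) = 0.187
Q = 0.000876, so δQ = 0.187 × 0.000876 = 0.000164.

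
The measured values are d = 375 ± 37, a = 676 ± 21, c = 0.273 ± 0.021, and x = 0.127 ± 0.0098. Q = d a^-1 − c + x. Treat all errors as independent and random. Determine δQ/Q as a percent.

Let p = d·a^-1 = 0.555. δp/p = √((1·δd/d)² + (-1·δa/a)²) = √(0.00974 + 0.000965) = 0.103, so δp = 0.0574.
Q = p − c + x: δQ = √(δp² + δc² + δx²) = √(0.00329 + 0.000441 + 9.6e-05) = 0.0619
Q = 0.409, so δQ/Q = 0.0619/0.409 = 0.151.

15.1%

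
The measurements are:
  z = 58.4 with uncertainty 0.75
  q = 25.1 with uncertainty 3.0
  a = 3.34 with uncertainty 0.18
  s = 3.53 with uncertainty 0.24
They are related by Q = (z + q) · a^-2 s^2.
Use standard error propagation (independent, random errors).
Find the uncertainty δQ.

Let u = z + q = 83.5. δu = √(δz² + δq²) = √(0.562 + 9.00) = 3.09, so δu/u = 0.0370.
Q is then a monomial in u, a, s:
δQ/Q = √((δu/u)² + (-2·δa/a)² + (2·δs/s)²) = √(0.00137 + 0.0116 + 0.0185) = 0.177
Q = 93.3, so δQ = 0.177 × 93.3 = 16.5.

16.5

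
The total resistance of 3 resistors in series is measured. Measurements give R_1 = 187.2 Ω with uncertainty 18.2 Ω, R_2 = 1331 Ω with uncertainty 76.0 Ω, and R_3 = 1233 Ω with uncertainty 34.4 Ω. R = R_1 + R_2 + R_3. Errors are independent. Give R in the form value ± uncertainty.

For a sum/difference, combine absolute errors in quadrature:
  (δR_1)² = 331;  (δR_2)² = 5780;  (δR_3)² = 1180
δR = √(7290) = 85.4 Ω
R = 2751 Ω.

2751 ± 85.4 Ω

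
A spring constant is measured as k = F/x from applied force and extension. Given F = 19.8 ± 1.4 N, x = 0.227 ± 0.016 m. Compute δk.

Relative error in a monomial: (δk/k)² = Σ (nᵢ · δxᵢ/xᵢ)².
  (1·δF/F)² = (1×0.0707)² = 0.00500;  (-1·δx/x)² = (-1×0.0705)² = 0.00497
δk/k = √(0.00997) = 0.0998
k = 87.2 N/m, so δk = 0.0998 × 87.2 = 8.71 N/m.

8.71 N/m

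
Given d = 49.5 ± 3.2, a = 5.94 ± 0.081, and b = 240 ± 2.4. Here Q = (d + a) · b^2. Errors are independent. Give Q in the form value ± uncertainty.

(3.19 ± 0.195) × 10^6

Let u = d + a = 55.4. δu = √(δd² + δa²) = √(10.2 + 0.00656) = 3.20, so δu/u = 0.0577.
Q is then a monomial in u, b:
δQ/Q = √((δu/u)² + (2·δb/b)²) = √(0.00333 + 0.000400) = 0.0611
Q = 3.19e+06, so δQ = 0.0611 × 3.19e+06 = 1.95e+05.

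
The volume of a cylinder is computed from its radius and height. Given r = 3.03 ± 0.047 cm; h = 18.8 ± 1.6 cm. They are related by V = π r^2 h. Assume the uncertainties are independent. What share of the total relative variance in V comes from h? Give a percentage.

(δV/V)² = (2·δr/r)² + (1·δh/h)²
  r term: (2×0.0155)² = 0.000962
  h term: (1×0.0851)² = 0.00724
Total = 0.00821. Share from h = 0.00724/0.00821 = 0.883.

88.3%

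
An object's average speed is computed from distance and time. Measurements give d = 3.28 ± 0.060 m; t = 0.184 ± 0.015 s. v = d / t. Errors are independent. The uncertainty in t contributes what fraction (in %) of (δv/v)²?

95.2%

(δv/v)² = (1·δd/d)² + (-1·δt/t)²
  d term: (1×0.0183)² = 0.000335
  t term: (-1×0.0815)² = 0.00665
Total = 0.00698. Share from t = 0.00665/0.00698 = 0.952.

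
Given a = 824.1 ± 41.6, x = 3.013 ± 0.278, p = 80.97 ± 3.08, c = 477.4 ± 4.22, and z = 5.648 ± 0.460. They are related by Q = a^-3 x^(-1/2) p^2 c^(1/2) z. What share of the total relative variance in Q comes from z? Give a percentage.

(δQ/Q)² = (-3·δa/a)² + (−½·δx/x)² + (2·δp/p)² + (½·δc/c)² + (1·δz/z)²
  a term: (-3×0.0505)² = 0.0229
  x term: (-0.5×0.0923)² = 0.00213
  p term: (2×0.0380)² = 0.00579
  c term: (0.5×0.00884)² = 1.95e-05
  z term: (1×0.0814)² = 0.00663
Total = 0.0375. Share from z = 0.00663/0.0375 = 0.177.

17.7%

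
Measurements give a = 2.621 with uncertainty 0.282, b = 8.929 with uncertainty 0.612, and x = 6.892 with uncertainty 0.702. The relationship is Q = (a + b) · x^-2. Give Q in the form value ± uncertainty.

0.2432 ± 0.0515

Let u = a + b = 11.55. δu = √(δa² + δb²) = √(0.0795 + 0.375) = 0.674, so δu/u = 0.0583.
Q is then a monomial in u, x:
δQ/Q = √((δu/u)² + (-2·δx/x)²) = √(0.00340 + 0.0415) = 0.212
Q = 0.2432, so δQ = 0.212 × 0.2432 = 0.0515.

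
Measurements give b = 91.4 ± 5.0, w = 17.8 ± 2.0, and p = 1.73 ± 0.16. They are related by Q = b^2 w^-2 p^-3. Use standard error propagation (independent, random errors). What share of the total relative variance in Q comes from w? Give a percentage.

(δQ/Q)² = (2·δb/b)² + (-2·δw/w)² + (-3·δp/p)²
  b term: (2×0.0547)² = 0.0120
  w term: (-2×0.112)² = 0.0505
  p term: (-3×0.0925)² = 0.0770
Total = 0.139. Share from w = 0.0505/0.139 = 0.362.

36.2%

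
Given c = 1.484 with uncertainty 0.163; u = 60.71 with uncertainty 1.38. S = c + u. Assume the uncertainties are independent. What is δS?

1.39

Each term contributes (cᵢ δxᵢ)² to (δS)²:
  (δc)² = 0.0266;  (δu)² = 1.90
δS = √(1.93) = 1.39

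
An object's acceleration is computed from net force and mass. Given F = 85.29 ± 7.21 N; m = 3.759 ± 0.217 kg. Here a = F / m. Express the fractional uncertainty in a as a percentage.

For a monomial a ∝ F, m^-1, fractional errors add in quadrature:
  (1·δF/F)² = (1×0.0845)² = 0.00715;  (-1·δm/m)² = (-1×0.0577)² = 0.00333
δa/a = √(0.0105) = 0.102

10.2%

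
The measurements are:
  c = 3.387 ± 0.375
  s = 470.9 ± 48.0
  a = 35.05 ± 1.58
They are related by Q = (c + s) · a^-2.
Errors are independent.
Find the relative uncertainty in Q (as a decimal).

Let u = c + s = 474.3. δu = √(δc² + δs²) = √(0.141 + 2300) = 48.0, so δu/u = 0.101.
Q is then a monomial in u, a:
δQ/Q = √((δu/u)² + (-2·δa/a)²) = √(0.0102 + 0.00813) = 0.136

0.136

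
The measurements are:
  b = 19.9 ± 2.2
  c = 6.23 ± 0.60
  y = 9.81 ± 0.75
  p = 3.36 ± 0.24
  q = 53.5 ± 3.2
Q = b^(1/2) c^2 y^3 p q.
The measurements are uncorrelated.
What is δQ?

9.36e+06

Q is a product of powers, so relative uncertainties combine in quadrature:
  (½·δb/b)² = (0.5×0.111)² = 0.00306;  (2·δc/c)² = (2×0.0963)² = 0.0371;  (3·δy/y)² = (3×0.0765)² = 0.0526;  (1·δp/p)² = (1×0.0714)² = 0.00510;  (1·δq/q)² = (1×0.0598)² = 0.00358
δQ/Q = √(0.101) = 0.318
Q = 2.94e+07, so δQ = 0.318 × 2.94e+07 = 9.36e+06.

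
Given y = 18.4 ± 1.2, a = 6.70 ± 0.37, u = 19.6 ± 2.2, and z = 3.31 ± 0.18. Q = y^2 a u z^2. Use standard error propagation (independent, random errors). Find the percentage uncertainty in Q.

21.1%

For a monomial Q ∝ y^2, a, u, z^2, fractional errors add in quadrature:
  (2·δy/y)² = (2×0.0652)² = 0.0170;  (1·δa/a)² = (1×0.0552)² = 0.00305;  (1·δu/u)² = (1×0.112)² = 0.0126;  (2·δz/z)² = (2×0.0544)² = 0.0118
δQ/Q = √(0.0445) = 0.211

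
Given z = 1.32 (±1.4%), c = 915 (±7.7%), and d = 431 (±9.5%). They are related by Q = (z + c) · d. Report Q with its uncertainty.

Let u = z + c = 916. δu = √(δz² + δc²) = √(0.000342 + 4960) = 70.5, so δu/u = 0.0769.
Q is then a monomial in u, d:
δQ/Q = √((δu/u)² + (1·δd/d)²) = √(0.00591 + 0.00903) = 0.122
Q = 3.95e+05, so δQ = 0.122 × 3.95e+05 = 48300.

(3.95 ± 0.483) × 10^5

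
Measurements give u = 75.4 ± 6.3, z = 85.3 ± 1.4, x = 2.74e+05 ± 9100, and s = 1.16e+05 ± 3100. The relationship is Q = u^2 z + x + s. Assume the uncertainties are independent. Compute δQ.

82000

Let p = u^2·z = 4.85e+05. δp/p = √((2·δu/u)² + (1·δz/z)²) = √(0.0279 + 0.000269) = 0.168, so δp = 81400.
Q = p + x + s: δQ = √(δp² + δx² + δs²) = √(6.63e+09 + 8.28e+07 + 9.61e+06) = 82000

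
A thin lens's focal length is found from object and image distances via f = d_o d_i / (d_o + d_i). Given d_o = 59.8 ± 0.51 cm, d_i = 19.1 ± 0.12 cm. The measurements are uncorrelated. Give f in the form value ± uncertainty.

14.5 ± 0.0751 cm

∂f/∂d_o = (d_i/(d_o+d_i))² = 0.0586;  ∂f/∂d_i = (d_o/(d_o+d_i))² = 0.574
δf = √((∂f/∂d_o · δd_o)² + (∂f/∂d_i · δd_i)²) = √(0.000893 + 0.00475) = 0.0751 cm
f = 14.5 cm.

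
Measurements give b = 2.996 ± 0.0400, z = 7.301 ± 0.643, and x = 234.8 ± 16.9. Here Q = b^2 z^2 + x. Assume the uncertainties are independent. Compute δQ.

Let p = b^2·z^2 = 478.5. δp/p = √((2·δb/b)² + (2·δz/z)²) = √(0.000713 + 0.0310) = 0.178, so δp = 85.2.
Q = p + x: δQ = √(δp² + δx²) = √(7270 + 286) = 86.9

86.9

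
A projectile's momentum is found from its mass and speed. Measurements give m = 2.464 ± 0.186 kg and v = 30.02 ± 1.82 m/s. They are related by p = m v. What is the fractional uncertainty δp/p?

p is a product of powers, so relative uncertainties combine in quadrature:
  (1·δm/m)² = (1×0.0755)² = 0.00570;  (1·δv/v)² = (1×0.0606)² = 0.00368
δp/p = √(0.00937) = 0.0968

0.0968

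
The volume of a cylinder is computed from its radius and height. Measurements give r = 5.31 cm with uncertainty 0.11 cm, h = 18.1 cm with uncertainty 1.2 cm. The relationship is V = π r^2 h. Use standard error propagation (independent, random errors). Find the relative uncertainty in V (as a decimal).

Products/powers → add relative errors in quadrature, weighted by exponent:
  (2·δr/r)² = (2×0.0207)² = 0.00172;  (1·δh/h)² = (1×0.0663)² = 0.00440
δV/V = √(0.00611) = 0.0782

0.0782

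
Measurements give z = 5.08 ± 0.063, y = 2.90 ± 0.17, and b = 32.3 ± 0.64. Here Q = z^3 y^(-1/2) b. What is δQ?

128

Each factor contributes (exponent × relative error)² to (δQ/Q)²:
  (3·δz/z)² = (3×0.0124)² = 0.00138;  (−½·δy/y)² = (-0.5×0.0586)² = 0.000859;  (1·δb/b)² = (1×0.0198)² = 0.000393
δQ/Q = √(0.00264) = 0.0513
Q = 2490, so δQ = 0.0513 × 2490 = 128.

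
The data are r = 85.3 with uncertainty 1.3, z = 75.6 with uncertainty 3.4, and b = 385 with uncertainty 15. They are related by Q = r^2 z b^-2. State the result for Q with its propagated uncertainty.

3.71 ± 0.353

Relative error in a monomial: (δQ/Q)² = Σ (nᵢ · δxᵢ/xᵢ)².
  (2·δr/r)² = (2×0.0152)² = 0.000929;  (1·δz/z)² = (1×0.0450)² = 0.00202;  (-2·δb/b)² = (-2×0.0390)² = 0.00607
δQ/Q = √(0.00902) = 0.0950
Q = 3.71, so δQ = 0.0950 × 3.71 = 0.353.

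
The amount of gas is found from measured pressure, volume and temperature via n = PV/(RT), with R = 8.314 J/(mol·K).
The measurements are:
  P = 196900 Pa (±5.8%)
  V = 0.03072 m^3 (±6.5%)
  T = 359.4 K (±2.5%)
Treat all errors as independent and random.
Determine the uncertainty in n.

Each factor contributes (exponent × relative error)² to (δn/n)²:
  (1·δP/P)² = (1×0.0580)² = 0.00336;  (1·δV/V)² = (1×0.0650)² = 0.00423;  (-1·δT/T)² = (-1×0.0250)² = 0.000625
δn/n = √(0.00821) = 0.0906
n = 2.024 mol, so δn = 0.0906 × 2.024 = 0.183 mol.

0.183 mol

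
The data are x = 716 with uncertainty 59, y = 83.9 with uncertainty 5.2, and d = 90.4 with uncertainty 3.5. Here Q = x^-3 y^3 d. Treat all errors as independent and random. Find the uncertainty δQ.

0.0453

Q is a product of powers, so relative uncertainties combine in quadrature:
  (-3·δx/x)² = (-3×0.0824)² = 0.0611;  (3·δy/y)² = (3×0.0620)² = 0.0346;  (1·δd/d)² = (1×0.0387)² = 0.00150
δQ/Q = √(0.0972) = 0.312
Q = 0.145, so δQ = 0.312 × 0.145 = 0.0453.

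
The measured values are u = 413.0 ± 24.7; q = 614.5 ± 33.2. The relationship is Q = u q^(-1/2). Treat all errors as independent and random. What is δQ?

Since Q is a product/quotient, work with relative uncertainties:
  (1·δu/u)² = (1×0.0598)² = 0.00358;  (−½·δq/q)² = (-0.5×0.0540)² = 0.000730
δQ/Q = √(0.00431) = 0.0656
Q = 16.66, so δQ = 0.0656 × 16.66 = 1.09.

1.09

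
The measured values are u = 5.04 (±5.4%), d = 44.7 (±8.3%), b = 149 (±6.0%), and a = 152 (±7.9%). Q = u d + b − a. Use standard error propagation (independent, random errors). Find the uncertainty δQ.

Let p = u·d = 225. δp/p = √((1·δu/u)² + (1·δd/d)²) = √(0.00292 + 0.00689) = 0.0990, so δp = 22.3.
Q = p + b − a: δQ = √(δp² + δb² + δa²) = √(498 + 79.9 + 144) = 26.9

26.9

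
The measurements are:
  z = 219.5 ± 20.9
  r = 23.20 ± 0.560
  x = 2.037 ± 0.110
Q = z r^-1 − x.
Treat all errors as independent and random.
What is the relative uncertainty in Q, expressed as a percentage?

Let p = z·r^-1 = 9.461. δp/p = √((1·δz/z)² + (-1·δr/r)²) = √(0.00907 + 0.000583) = 0.0982, so δp = 0.929.
Q = p − x: δQ = √(δp² + δx²) = √(0.864 + 0.0121) = 0.936
Q = 7.424, so δQ/Q = 0.936/7.424 = 0.126.

12.6%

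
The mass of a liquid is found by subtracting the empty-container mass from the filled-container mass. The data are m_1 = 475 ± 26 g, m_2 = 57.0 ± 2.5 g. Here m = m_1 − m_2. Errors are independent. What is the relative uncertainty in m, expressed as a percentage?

Sums and differences: (δm)² = Σ (cᵢ δxᵢ)².
  (δm_1)² = 676;  (δm_2)² = 6.25
δm = √(682) = 26.1 g
m = 418 g, so δm/m = 26.1/418 = 0.0625.

6.25%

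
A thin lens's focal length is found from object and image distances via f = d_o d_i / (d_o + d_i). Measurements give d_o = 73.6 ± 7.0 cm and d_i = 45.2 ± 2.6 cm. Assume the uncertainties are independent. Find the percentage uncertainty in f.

5.08%

∂f/∂d_o = (d_i/(d_o+d_i))² = 0.145;  ∂f/∂d_i = (d_o/(d_o+d_i))² = 0.384
δf = √((∂f/∂d_o · δd_o)² + (∂f/∂d_i · δd_i)²) = √(1.03 + 0.996) = 1.42 cm
f = 28.0 cm, so δf/f = 1.42/28.0 = 0.0508.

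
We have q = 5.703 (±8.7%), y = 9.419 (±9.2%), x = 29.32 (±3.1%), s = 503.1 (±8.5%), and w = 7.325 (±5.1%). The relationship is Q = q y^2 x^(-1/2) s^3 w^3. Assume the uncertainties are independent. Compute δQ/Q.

Relative error in a monomial: (δQ/Q)² = Σ (nᵢ · δxᵢ/xᵢ)².
  (1·δq/q)² = (1×0.0870)² = 0.00757;  (2·δy/y)² = (2×0.0920)² = 0.0339;  (−½·δx/x)² = (-0.5×0.0310)² = 0.000240;  (3·δs/s)² = (3×0.0850)² = 0.0650;  (3·δw/w)² = (3×0.0510)² = 0.0234
δQ/Q = √(0.130) = 0.361

0.361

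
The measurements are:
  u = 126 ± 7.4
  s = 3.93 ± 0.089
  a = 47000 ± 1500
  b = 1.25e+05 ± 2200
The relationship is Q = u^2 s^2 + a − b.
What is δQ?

31000

Let p = u^2·s^2 = 2.45e+05. δp/p = √((2·δu/u)² + (2·δs/s)²) = √(0.0138 + 0.00205) = 0.126, so δp = 30900.
Q = p + a − b: δQ = √(δp² + δa² + δb²) = √(9.53e+08 + 2.25e+06 + 4.84e+06) = 31000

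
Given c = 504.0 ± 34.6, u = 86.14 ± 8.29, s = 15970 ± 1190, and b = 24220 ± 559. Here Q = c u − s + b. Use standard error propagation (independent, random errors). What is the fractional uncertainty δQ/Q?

Let p = c·u = 43410. δp/p = √((1·δc/c)² + (1·δu/u)²) = √(0.00471 + 0.00926) = 0.118, so δp = 5130.
Q = p − s + b: δQ = √(δp² + δs² + δb²) = √(2.63e+07 + 1.42e+06 + 3.12e+05) = 5300
Q = 51660, so δQ/Q = 5300/51660 = 0.103.

0.103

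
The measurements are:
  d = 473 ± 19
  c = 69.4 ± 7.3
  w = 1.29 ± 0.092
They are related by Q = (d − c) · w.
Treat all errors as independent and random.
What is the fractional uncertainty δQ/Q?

Let u = d − c = 404. δu = √(δd² + δc²) = √(361 + 53.3) = 20.4, so δu/u = 0.0504.
Q is then a monomial in u, w:
δQ/Q = √((δu/u)² + (1·δw/w)²) = √(0.00254 + 0.00509) = 0.0873

0.0873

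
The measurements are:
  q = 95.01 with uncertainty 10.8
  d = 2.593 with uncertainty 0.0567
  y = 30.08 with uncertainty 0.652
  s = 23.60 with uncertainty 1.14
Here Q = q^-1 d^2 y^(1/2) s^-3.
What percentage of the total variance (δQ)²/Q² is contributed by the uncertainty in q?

35.9%

(δQ/Q)² = (-1·δq/q)² + (2·δd/d)² + (½·δy/y)² + (-3·δs/s)²
  q term: (-1×0.114)² = 0.0129
  d term: (2×0.0219)² = 0.00191
  y term: (0.5×0.0217)² = 0.000117
  s term: (-3×0.0483)² = 0.0210
Total = 0.0360. Share from q = 0.0129/0.0360 = 0.359.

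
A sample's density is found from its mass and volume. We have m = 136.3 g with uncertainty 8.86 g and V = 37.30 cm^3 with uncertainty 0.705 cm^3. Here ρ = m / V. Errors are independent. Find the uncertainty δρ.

Relative error in a monomial: (δρ/ρ)² = Σ (nᵢ · δxᵢ/xᵢ)².
  (1·δm/m)² = (1×0.0650)² = 0.00423;  (-1·δV/V)² = (-1×0.0189)² = 0.000357
δρ/ρ = √(0.00458) = 0.0677
ρ = 3.654 g/cm^3, so δρ = 0.0677 × 3.654 = 0.247 g/cm^3.

0.247 g/cm^3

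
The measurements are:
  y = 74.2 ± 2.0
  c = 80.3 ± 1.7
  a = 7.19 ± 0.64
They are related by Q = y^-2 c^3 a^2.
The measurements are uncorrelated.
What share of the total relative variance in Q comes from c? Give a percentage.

(δQ/Q)² = (-2·δy/y)² + (3·δc/c)² + (2·δa/a)²
  y term: (-2×0.0270)² = 0.00291
  c term: (3×0.0212)² = 0.00403
  a term: (2×0.0890)² = 0.0317
Total = 0.0386. Share from c = 0.00403/0.0386 = 0.104.

10.4%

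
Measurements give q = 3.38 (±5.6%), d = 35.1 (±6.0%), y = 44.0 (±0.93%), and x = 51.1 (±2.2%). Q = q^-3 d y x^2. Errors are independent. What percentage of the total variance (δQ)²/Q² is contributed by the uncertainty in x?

(δQ/Q)² = (-3·δq/q)² + (1·δd/d)² + (1·δy/y)² + (2·δx/x)²
  q term: (-3×0.0560)² = 0.0282
  d term: (1×0.0600)² = 0.00360
  y term: (1×0.00930)² = 8.65e-05
  x term: (2×0.0220)² = 0.00194
Total = 0.0338. Share from x = 0.00194/0.0338 = 0.0572.

5.72%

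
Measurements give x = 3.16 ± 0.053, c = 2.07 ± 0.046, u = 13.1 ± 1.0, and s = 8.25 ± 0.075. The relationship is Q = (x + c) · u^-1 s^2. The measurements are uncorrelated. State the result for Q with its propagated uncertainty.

27.2 ± 2.16

Let w = x + c = 5.23. δw = √(δx² + δc²) = √(0.00281 + 0.00212) = 0.0702, so δw/w = 0.0134.
Q is then a monomial in w, u, s:
δQ/Q = √((δw/w)² + (-1·δu/u)² + (2·δs/s)²) = √(0.000180 + 0.00583 + 0.000331) = 0.0796
Q = 27.2, so δQ = 0.0796 × 27.2 = 2.16.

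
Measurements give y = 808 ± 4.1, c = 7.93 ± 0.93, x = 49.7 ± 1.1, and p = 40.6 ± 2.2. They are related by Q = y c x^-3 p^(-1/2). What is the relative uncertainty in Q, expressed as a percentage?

13.8%

Since Q is a product/quotient, work with relative uncertainties:
  (1·δy/y)² = (1×0.00507)² = 2.57e-05;  (1·δc/c)² = (1×0.117)² = 0.0138;  (-3·δx/x)² = (-3×0.0221)² = 0.00441;  (−½·δp/p)² = (-0.5×0.0542)² = 0.000734
δQ/Q = √(0.0189) = 0.138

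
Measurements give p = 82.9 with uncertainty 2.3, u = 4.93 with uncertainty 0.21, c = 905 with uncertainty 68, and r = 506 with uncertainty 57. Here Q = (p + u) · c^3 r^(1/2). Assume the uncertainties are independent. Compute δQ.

3.42e+11

Let w = p + u = 87.8. δw = √(δp² + δu²) = √(5.29 + 0.0441) = 2.31, so δw/w = 0.0263.
Q is then a monomial in w, c, r:
δQ/Q = √((δw/w)² + (3·δc/c)² + (½·δr/r)²) = √(0.000691 + 0.0508 + 0.00317) = 0.234
Q = 1.46e+12, so δQ = 0.234 × 1.46e+12 = 3.42e+11.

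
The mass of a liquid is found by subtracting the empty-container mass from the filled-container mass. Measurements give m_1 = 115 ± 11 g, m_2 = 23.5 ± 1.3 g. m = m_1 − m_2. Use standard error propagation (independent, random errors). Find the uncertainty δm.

11.1 g

Each term contributes (cᵢ δxᵢ)² to (δm)²:
  (δm_1)² = 121;  (δm_2)² = 1.69
δm = √(123) = 11.1 g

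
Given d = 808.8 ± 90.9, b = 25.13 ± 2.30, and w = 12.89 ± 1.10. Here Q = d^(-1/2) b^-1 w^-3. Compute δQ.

1.81e-07

Q is a product of powers, so relative uncertainties combine in quadrature:
  (−½·δd/d)² = (-0.5×0.112)² = 0.00316;  (-1·δb/b)² = (-1×0.0915)² = 0.00838;  (-3·δw/w)² = (-3×0.0853)² = 0.0655
δQ/Q = √(0.0771) = 0.278
Q = 6.533e-07, so δQ = 0.278 × 6.533e-07 = 1.81e-07.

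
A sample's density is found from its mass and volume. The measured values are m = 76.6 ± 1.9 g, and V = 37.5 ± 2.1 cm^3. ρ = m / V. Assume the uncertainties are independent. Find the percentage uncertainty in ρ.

Since ρ is a product/quotient, work with relative uncertainties:
  (1·δm/m)² = (1×0.0248)² = 0.000615;  (-1·δV/V)² = (-1×0.0560)² = 0.00314
δρ/ρ = √(0.00375) = 0.0612

6.12%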